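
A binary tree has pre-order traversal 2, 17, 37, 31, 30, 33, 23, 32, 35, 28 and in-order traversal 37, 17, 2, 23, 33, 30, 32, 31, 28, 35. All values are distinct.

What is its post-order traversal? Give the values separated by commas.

The first element of pre-order is the root; it splits in-order into left and right subtrees.
Root 2: left subtree has 2 nodes {37, 17}, right has 7 {23, 33, 30, 32, 31, 28, 35}.
  Root 17: left subtree has 1 node {37}, right has 0 { }.
  Root 31: left subtree has 4 nodes {23, 33, 30, 32}, right has 2 {28, 35}.
    Root 30: left subtree has 2 nodes {23, 33}, right has 1 {32}.
      Root 33: left subtree has 1 node {23}, right has 0 { }.
    Root 35: left subtree has 1 node {28}, right has 0 { }.

37, 17, 23, 33, 32, 30, 28, 35, 31, 2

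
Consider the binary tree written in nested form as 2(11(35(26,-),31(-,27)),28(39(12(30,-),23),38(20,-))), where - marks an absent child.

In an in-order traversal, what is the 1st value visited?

In-order visits the left subtree, then the node, then the right subtree.
At 2: go left to 11.
  At 11: go left to 35.
    At 35: go left to 26.
      26 is a leaf — visit 26.
    Visit 35.
    At 35: no right child.
  Visit 11.
  At 11: go right to 31.
    At 31: no left child.
    Visit 31.
    At 31: go right to 27.
      27 is a leaf — visit 27.
Visit 2.
At 2: go right to 28.
  At 28: go left to 39.
    At 39: go left to 12.
      At 12: go left to 30.
        30 is a leaf — visit 30.
      Visit 12.
      At 12: no right child.
    Visit 39.
    At 39: go right to 23.
      23 is a leaf — visit 23.
  Visit 28.
  At 28: go right to 38.
    At 38: go left to 20.
      20 is a leaf — visit 20.
    Visit 38.
    At 38: no right child.
Full in-order sequence: 26, 35, 11, 31, 27, 2, 30, 12, 39, 23, 28, 20, 38.

26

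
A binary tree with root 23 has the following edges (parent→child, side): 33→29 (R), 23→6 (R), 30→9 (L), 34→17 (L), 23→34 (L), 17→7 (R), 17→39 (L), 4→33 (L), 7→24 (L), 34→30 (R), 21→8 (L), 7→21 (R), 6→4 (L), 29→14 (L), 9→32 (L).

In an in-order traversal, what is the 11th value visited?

In-order visits the left subtree, then the node, then the right subtree.
At 23: go left to 34.
  At 34: go left to 17.
    At 17: go left to 39.
      39 is a leaf — visit 39.
    Visit 17.
    At 17: go right to 7.
      At 7: go left to 24.
        24 is a leaf — visit 24.
      Visit 7.
      At 7: go right to 21.
        At 21: go left to 8.
          8 is a leaf — visit 8.
        Visit 21.
        At 21: no right child.
  Visit 34.
  At 34: go right to 30.
    At 30: go left to 9.
      At 9: go left to 32.
        32 is a leaf — visit 32.
      Visit 9.
      At 9: no right child.
    Visit 30.
    At 30: no right child.
Visit 23.
At 23: go right to 6.
  At 6: go left to 4.
    At 4: go left to 33.
      At 33: no left child.
      Visit 33.
      At 33: go right to 29.
        At 29: go left to 14.
          14 is a leaf — visit 14.
        Visit 29.
        At 29: no right child.
    Visit 4.
    At 4: no right child.
  Visit 6.
  At 6: no right child.
Full in-order sequence: 39, 17, 24, 7, 8, 21, 34, 32, 9, 30, 23, 33, 14, 29, 4, 6.

23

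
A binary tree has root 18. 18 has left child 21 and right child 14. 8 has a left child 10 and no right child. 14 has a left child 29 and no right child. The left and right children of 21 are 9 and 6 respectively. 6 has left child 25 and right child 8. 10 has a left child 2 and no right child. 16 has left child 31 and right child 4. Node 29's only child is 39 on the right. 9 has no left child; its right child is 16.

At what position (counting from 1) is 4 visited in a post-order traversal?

Post-order visits the left subtree, then the right subtree, then the node.
At 18: go left to 21.
  At 21: go left to 9.
    At 9: no left child.
    At 9: go right to 16.
      At 16: go left to 31.
        31 is a leaf — visit 31.
      At 16: go right to 4.
        4 is a leaf — visit 4.
      Visit 16.
    Visit 9.
  At 21: go right to 6.
    At 6: go left to 25.
      25 is a leaf — visit 25.
    At 6: go right to 8.
      At 8: go left to 10.
        At 10: go left to 2.
          2 is a leaf — visit 2.
        At 10: no right child.
        Visit 10.
      At 8: no right child.
      Visit 8.
    Visit 6.
  Visit 21.
At 18: go right to 14.
  At 14: go left to 29.
    At 29: no left child.
    At 29: go right to 39.
      39 is a leaf — visit 39.
    Visit 29.
  At 14: no right child.
  Visit 14.
Visit 18.
Full post-order sequence: 31, 4, 16, 9, 25, 2, 10, 8, 6, 21, 39, 29, 14, 18.

2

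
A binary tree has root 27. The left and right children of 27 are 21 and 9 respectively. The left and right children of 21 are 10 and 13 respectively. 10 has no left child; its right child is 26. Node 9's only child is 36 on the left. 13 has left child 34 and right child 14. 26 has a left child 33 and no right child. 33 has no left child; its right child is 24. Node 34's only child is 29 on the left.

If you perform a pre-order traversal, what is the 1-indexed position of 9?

Pre-order visits the node, then its left subtree, then its right subtree.
Visit 27.
At 27: go left to 21.
  Visit 21.
  At 21: go left to 10.
    Visit 10.
    At 10: no left child.
    At 10: go right to 26.
      Visit 26.
      At 26: go left to 33.
        Visit 33.
        At 33: no left child.
        At 33: go right to 24.
          24 is a leaf — visit 24.
      At 26: no right child.
  At 21: go right to 13.
    Visit 13.
    At 13: go left to 34.
      Visit 34.
      At 34: go left to 29.
        29 is a leaf — visit 29.
      At 34: no right child.
    At 13: go right to 14.
      14 is a leaf — visit 14.
At 27: go right to 9.
  Visit 9.
  At 9: go left to 36.
    36 is a leaf — visit 36.
  At 9: no right child.
Full pre-order sequence: 27, 21, 10, 26, 33, 24, 13, 34, 29, 14, 9, 36.

11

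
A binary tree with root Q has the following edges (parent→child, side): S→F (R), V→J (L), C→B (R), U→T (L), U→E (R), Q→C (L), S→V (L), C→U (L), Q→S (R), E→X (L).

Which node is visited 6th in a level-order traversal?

V

Level-order visits nodes level by level from the root, left to right within each level.
Level 0: Q
Level 1: C, S
Level 2: U, B, V, F
Level 3: T, E, J
Level 4: X
Full level-order sequence: Q, C, S, U, B, V, F, T, E, J, X.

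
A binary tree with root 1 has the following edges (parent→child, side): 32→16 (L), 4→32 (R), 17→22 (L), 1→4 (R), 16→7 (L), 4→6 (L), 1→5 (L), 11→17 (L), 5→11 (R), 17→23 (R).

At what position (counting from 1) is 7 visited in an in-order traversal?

In-order visits the left subtree, then the node, then the right subtree.
At 1: go left to 5.
  At 5: no left child.
  Visit 5.
  At 5: go right to 11.
    At 11: go left to 17.
      At 17: go left to 22.
        22 is a leaf — visit 22.
      Visit 17.
      At 17: go right to 23.
        23 is a leaf — visit 23.
    Visit 11.
    At 11: no right child.
Visit 1.
At 1: go right to 4.
  At 4: go left to 6.
    6 is a leaf — visit 6.
  Visit 4.
  At 4: go right to 32.
    At 32: go left to 16.
      At 16: go left to 7.
        7 is a leaf — visit 7.
      Visit 16.
      At 16: no right child.
    Visit 32.
    At 32: no right child.
Full in-order sequence: 5, 22, 17, 23, 11, 1, 6, 4, 7, 16, 32.

9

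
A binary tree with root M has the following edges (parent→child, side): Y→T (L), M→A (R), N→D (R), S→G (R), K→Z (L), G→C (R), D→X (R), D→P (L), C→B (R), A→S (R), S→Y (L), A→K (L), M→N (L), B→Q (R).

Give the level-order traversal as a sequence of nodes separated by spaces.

Level-order visits nodes level by level from the root, left to right within each level.
Level 0: M
Level 1: N, A
Level 2: D, K, S
Level 3: P, X, Z, Y, G
Level 4: T, C
Level 5: B
Level 6: Q

M N A D K S P X Z Y G T C B Q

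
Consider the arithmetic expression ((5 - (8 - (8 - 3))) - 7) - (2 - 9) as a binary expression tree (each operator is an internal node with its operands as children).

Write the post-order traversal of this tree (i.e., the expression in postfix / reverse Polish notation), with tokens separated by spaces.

5 8 8 3 - - - 7 - 2 9 - -

Post-order on an expression tree gives postfix notation: for each operator, emit left operand, right operand, then the operator.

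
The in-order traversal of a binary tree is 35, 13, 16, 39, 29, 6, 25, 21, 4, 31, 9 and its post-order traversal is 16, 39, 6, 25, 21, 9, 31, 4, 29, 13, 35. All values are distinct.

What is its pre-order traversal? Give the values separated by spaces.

35 13 29 39 16 4 21 25 6 31 9

The last element of post-order is the root; it splits in-order into left and right subtrees.
Root 35: left subtree has 0 nodes { }, right has 10 {13, 16, 39, 29, 6, 25, 21, 4, 31, 9}.
  Root 13: left subtree has 0 nodes { }, right has 9 {16, 39, 29, 6, 25, 21, 4, 31, 9}.
    Root 29: left subtree has 2 nodes {16, 39}, right has 6 {6, 25, 21, 4, 31, 9}.
      Root 39: left subtree has 1 node {16}, right has 0 { }.
      Root 4: left subtree has 3 nodes {6, 25, 21}, right has 2 {31, 9}.
        Root 21: left subtree has 2 nodes {6, 25}, right has 0 { }.
          Root 25: left subtree has 1 node {6}, right has 0 { }.
        Root 31: left subtree has 0 nodes { }, right has 1 {9}.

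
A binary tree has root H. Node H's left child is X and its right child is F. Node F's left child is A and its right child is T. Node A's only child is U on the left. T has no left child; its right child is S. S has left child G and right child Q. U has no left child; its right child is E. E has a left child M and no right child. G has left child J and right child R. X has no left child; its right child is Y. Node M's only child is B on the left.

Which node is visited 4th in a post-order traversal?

M

Post-order visits the left subtree, then the right subtree, then the node.
At H: go left to X.
  At X: no left child.
  At X: go right to Y.
    Y is a leaf — visit Y.
  Visit X.
At H: go right to F.
  At F: go left to A.
    At A: go left to U.
      At U: no left child.
      At U: go right to E.
        At E: go left to M.
          At M: go left to B.
            B is a leaf — visit B.
          At M: no right child.
          Visit M.
        At E: no right child.
        Visit E.
      Visit U.
    At A: no right child.
    Visit A.
  At F: go right to T.
    At T: no left child.
    At T: go right to S.
      At S: go left to G.
        At G: go left to J.
          J is a leaf — visit J.
        At G: go right to R.
          R is a leaf — visit R.
        Visit G.
      At S: go right to Q.
        Q is a leaf — visit Q.
      Visit S.
    Visit T.
  Visit F.
Visit H.
Full post-order sequence: Y, X, B, M, E, U, A, J, R, G, Q, S, T, F, H.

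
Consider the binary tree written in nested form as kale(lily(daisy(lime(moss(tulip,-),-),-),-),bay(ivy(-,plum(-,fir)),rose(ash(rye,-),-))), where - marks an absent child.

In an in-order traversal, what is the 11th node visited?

In-order visits the left subtree, then the node, then the right subtree.
At kale: go left to lily.
  At lily: go left to daisy.
    At daisy: go left to lime.
      At lime: go left to moss.
        At moss: go left to tulip.
          tulip is a leaf — visit tulip.
        Visit moss.
        At moss: no right child.
      Visit lime.
      At lime: no right child.
    Visit daisy.
    At daisy: no right child.
  Visit lily.
  At lily: no right child.
Visit kale.
At kale: go right to bay.
  At bay: go left to ivy.
    At ivy: no left child.
    Visit ivy.
    At ivy: go right to plum.
      At plum: no left child.
      Visit plum.
      At plum: go right to fir.
        fir is a leaf — visit fir.
  Visit bay.
  At bay: go right to rose.
    At rose: go left to ash.
      At ash: go left to rye.
        rye is a leaf — visit rye.
      Visit ash.
      At ash: no right child.
    Visit rose.
    At rose: no right child.
Full in-order sequence: tulip, moss, lime, daisy, lily, kale, ivy, plum, fir, bay, rye, ash, rose.

rye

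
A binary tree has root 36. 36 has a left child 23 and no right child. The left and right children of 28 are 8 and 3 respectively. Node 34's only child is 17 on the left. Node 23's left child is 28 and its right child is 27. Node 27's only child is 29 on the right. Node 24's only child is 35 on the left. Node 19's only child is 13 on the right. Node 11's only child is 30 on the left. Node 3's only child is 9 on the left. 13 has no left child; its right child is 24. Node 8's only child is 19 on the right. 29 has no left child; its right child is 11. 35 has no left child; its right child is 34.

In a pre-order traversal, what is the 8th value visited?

Pre-order visits the node, then its left subtree, then its right subtree.
Visit 36.
At 36: go left to 23.
  Visit 23.
  At 23: go left to 28.
    Visit 28.
    At 28: go left to 8.
      Visit 8.
      At 8: no left child.
      At 8: go right to 19.
        Visit 19.
        At 19: no left child.
        At 19: go right to 13.
          Visit 13.
          At 13: no left child.
          At 13: go right to 24.
            Visit 24.
            At 24: go left to 35.
              Visit 35.
              At 35: no left child.
              At 35: go right to 34.
                Visit 34.
                At 34: go left to 17.
                  17 is a leaf — visit 17.
                At 34: no right child.
            At 24: no right child.
    At 28: go right to 3.
      Visit 3.
      At 3: go left to 9.
        9 is a leaf — visit 9.
      At 3: no right child.
  At 23: go right to 27.
    Visit 27.
    At 27: no left child.
    At 27: go right to 29.
      Visit 29.
      At 29: no left child.
      At 29: go right to 11.
        Visit 11.
        At 11: go left to 30.
          30 is a leaf — visit 30.
        At 11: no right child.
At 36: no right child.
Full pre-order sequence: 36, 23, 28, 8, 19, 13, 24, 35, 34, 17, 3, 9, 27, 29, 11, 30.

35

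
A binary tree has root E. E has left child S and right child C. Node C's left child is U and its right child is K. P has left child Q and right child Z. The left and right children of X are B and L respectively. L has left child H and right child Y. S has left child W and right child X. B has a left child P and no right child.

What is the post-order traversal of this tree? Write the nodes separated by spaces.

W Q Z P B H Y L X S U K C E

Post-order visits the left subtree, then the right subtree, then the node.
At E: go left to S.
  At S: go left to W.
    W is a leaf — visit W.
  At S: go right to X.
    At X: go left to B.
      At B: go left to P.
        At P: go left to Q.
          Q is a leaf — visit Q.
        At P: go right to Z.
          Z is a leaf — visit Z.
        Visit P.
      At B: no right child.
      Visit B.
    At X: go right to L.
      At L: go left to H.
        H is a leaf — visit H.
      At L: go right to Y.
        Y is a leaf — visit Y.
      Visit L.
    Visit X.
  Visit S.
At E: go right to C.
  At C: go left to U.
    U is a leaf — visit U.
  At C: go right to K.
    K is a leaf — visit K.
  Visit C.
Visit E.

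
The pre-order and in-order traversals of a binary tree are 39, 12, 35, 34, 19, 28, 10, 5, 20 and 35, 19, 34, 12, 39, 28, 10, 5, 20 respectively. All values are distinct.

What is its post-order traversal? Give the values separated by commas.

The first element of pre-order is the root; it splits in-order into left and right subtrees.
Root 39: left subtree has 4 nodes {35, 19, 34, 12}, right has 4 {28, 10, 5, 20}.
  Root 12: left subtree has 3 nodes {35, 19, 34}, right has 0 { }.
    Root 35: left subtree has 0 nodes { }, right has 2 {19, 34}.
      Root 34: left subtree has 1 node {19}, right has 0 { }.
  Root 28: left subtree has 0 nodes { }, right has 3 {10, 5, 20}.
    Root 10: left subtree has 0 nodes { }, right has 2 {5, 20}.
      Root 5: left subtree has 0 nodes { }, right has 1 {20}.

19, 34, 35, 12, 20, 5, 10, 28, 39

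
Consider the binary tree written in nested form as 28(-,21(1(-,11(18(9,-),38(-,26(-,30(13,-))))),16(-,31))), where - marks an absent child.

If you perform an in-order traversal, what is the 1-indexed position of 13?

In-order visits the left subtree, then the node, then the right subtree.
At 28: no left child.
Visit 28.
At 28: go right to 21.
  At 21: go left to 1.
    At 1: no left child.
    Visit 1.
    At 1: go right to 11.
      At 11: go left to 18.
        At 18: go left to 9.
          9 is a leaf — visit 9.
        Visit 18.
        At 18: no right child.
      Visit 11.
      At 11: go right to 38.
        At 38: no left child.
        Visit 38.
        At 38: go right to 26.
          At 26: no left child.
          Visit 26.
          At 26: go right to 30.
            At 30: go left to 13.
              13 is a leaf — visit 13.
            Visit 30.
            At 30: no right child.
  Visit 21.
  At 21: go right to 16.
    At 16: no left child.
    Visit 16.
    At 16: go right to 31.
      31 is a leaf — visit 31.
Full in-order sequence: 28, 1, 9, 18, 11, 38, 26, 13, 30, 21, 16, 31.

8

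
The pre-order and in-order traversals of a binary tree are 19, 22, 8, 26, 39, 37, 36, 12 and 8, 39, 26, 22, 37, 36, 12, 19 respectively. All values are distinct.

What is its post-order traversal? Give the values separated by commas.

39, 26, 8, 12, 36, 37, 22, 19

The first element of pre-order is the root; it splits in-order into left and right subtrees.
Root 19: left subtree has 7 nodes {8, 39, 26, 22, 37, 36, 12}, right has 0 { }.
  Root 22: left subtree has 3 nodes {8, 39, 26}, right has 3 {37, 36, 12}.
    Root 8: left subtree has 0 nodes { }, right has 2 {39, 26}.
      Root 26: left subtree has 1 node {39}, right has 0 { }.
    Root 37: left subtree has 0 nodes { }, right has 2 {36, 12}.
      Root 36: left subtree has 0 nodes { }, right has 1 {12}.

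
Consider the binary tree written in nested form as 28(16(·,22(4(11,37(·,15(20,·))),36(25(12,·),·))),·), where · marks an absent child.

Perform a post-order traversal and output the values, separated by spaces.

Post-order visits the left subtree, then the right subtree, then the node.
At 28: go left to 16.
  At 16: no left child.
  At 16: go right to 22.
    At 22: go left to 4.
      At 4: go left to 11.
        11 is a leaf — visit 11.
      At 4: go right to 37.
        At 37: no left child.
        At 37: go right to 15.
          At 15: go left to 20.
            20 is a leaf — visit 20.
          At 15: no right child.
          Visit 15.
        Visit 37.
      Visit 4.
    At 22: go right to 36.
      At 36: go left to 25.
        At 25: go left to 12.
          12 is a leaf — visit 12.
        At 25: no right child.
        Visit 25.
      At 36: no right child.
      Visit 36.
    Visit 22.
  Visit 16.
At 28: no right child.
Visit 28.

11 20 15 37 4 12 25 36 22 16 28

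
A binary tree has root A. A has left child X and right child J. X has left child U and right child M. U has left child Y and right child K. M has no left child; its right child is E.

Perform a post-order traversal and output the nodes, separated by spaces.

Post-order visits the left subtree, then the right subtree, then the node.
At A: go left to X.
  At X: go left to U.
    At U: go left to Y.
      Y is a leaf — visit Y.
    At U: go right to K.
      K is a leaf — visit K.
    Visit U.
  At X: go right to M.
    At M: no left child.
    At M: go right to E.
      E is a leaf — visit E.
    Visit M.
  Visit X.
At A: go right to J.
  J is a leaf — visit J.
Visit A.

Y K U E M X J A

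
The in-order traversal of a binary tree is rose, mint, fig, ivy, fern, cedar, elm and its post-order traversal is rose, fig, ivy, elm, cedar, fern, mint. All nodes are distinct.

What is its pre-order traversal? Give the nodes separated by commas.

The last element of post-order is the root; it splits in-order into left and right subtrees.
Root mint: left subtree has 1 node {rose}, right has 5 {fig, ivy, fern, cedar, elm}.
  Root fern: left subtree has 2 nodes {fig, ivy}, right has 2 {cedar, elm}.
    Root ivy: left subtree has 1 node {fig}, right has 0 { }.
    Root cedar: left subtree has 0 nodes { }, right has 1 {elm}.

mint, rose, fern, ivy, fig, cedar, elm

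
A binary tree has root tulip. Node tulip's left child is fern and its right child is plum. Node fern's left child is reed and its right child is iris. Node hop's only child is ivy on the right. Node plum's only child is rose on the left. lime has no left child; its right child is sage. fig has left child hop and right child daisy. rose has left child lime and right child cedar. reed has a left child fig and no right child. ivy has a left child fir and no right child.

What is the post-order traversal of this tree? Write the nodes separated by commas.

fir, ivy, hop, daisy, fig, reed, iris, fern, sage, lime, cedar, rose, plum, tulip

Post-order visits the left subtree, then the right subtree, then the node.
At tulip: go left to fern.
  At fern: go left to reed.
    At reed: go left to fig.
      At fig: go left to hop.
        At hop: no left child.
        At hop: go right to ivy.
          At ivy: go left to fir.
            fir is a leaf — visit fir.
          At ivy: no right child.
          Visit ivy.
        Visit hop.
      At fig: go right to daisy.
        daisy is a leaf — visit daisy.
      Visit fig.
    At reed: no right child.
    Visit reed.
  At fern: go right to iris.
    iris is a leaf — visit iris.
  Visit fern.
At tulip: go right to plum.
  At plum: go left to rose.
    At rose: go left to lime.
      At lime: no left child.
      At lime: go right to sage.
        sage is a leaf — visit sage.
      Visit lime.
    At rose: go right to cedar.
      cedar is a leaf — visit cedar.
    Visit rose.
  At plum: no right child.
  Visit plum.
Visit tulip.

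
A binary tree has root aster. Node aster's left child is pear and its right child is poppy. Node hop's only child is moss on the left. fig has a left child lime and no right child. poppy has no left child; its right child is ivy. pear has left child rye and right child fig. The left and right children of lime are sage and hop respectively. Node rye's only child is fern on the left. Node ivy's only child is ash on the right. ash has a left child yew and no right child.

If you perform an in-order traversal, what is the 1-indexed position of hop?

7

In-order visits the left subtree, then the node, then the right subtree.
At aster: go left to pear.
  At pear: go left to rye.
    At rye: go left to fern.
      fern is a leaf — visit fern.
    Visit rye.
    At rye: no right child.
  Visit pear.
  At pear: go right to fig.
    At fig: go left to lime.
      At lime: go left to sage.
        sage is a leaf — visit sage.
      Visit lime.
      At lime: go right to hop.
        At hop: go left to moss.
          moss is a leaf — visit moss.
        Visit hop.
        At hop: no right child.
    Visit fig.
    At fig: no right child.
Visit aster.
At aster: go right to poppy.
  At poppy: no left child.
  Visit poppy.
  At poppy: go right to ivy.
    At ivy: no left child.
    Visit ivy.
    At ivy: go right to ash.
      At ash: go left to yew.
        yew is a leaf — visit yew.
      Visit ash.
      At ash: no right child.
Full in-order sequence: fern, rye, pear, sage, lime, moss, hop, fig, aster, poppy, ivy, yew, ash.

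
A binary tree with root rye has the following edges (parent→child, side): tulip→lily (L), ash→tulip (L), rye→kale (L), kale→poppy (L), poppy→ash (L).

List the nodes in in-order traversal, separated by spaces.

lily tulip ash poppy kale rye

In-order visits the left subtree, then the node, then the right subtree.
At rye: go left to kale.
  At kale: go left to poppy.
    At poppy: go left to ash.
      At ash: go left to tulip.
        At tulip: go left to lily.
          lily is a leaf — visit lily.
        Visit tulip.
        At tulip: no right child.
      Visit ash.
      At ash: no right child.
    Visit poppy.
    At poppy: no right child.
  Visit kale.
  At kale: no right child.
Visit rye.
At rye: no right child.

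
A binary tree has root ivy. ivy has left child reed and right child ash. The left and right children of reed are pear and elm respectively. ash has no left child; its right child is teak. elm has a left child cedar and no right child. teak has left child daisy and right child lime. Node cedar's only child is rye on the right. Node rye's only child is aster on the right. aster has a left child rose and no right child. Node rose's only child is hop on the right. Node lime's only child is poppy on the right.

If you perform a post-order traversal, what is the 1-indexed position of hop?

2

Post-order visits the left subtree, then the right subtree, then the node.
At ivy: go left to reed.
  At reed: go left to pear.
    pear is a leaf — visit pear.
  At reed: go right to elm.
    At elm: go left to cedar.
      At cedar: no left child.
      At cedar: go right to rye.
        At rye: no left child.
        At rye: go right to aster.
          At aster: go left to rose.
            At rose: no left child.
            At rose: go right to hop.
              hop is a leaf — visit hop.
            Visit rose.
          At aster: no right child.
          Visit aster.
        Visit rye.
      Visit cedar.
    At elm: no right child.
    Visit elm.
  Visit reed.
At ivy: go right to ash.
  At ash: no left child.
  At ash: go right to teak.
    At teak: go left to daisy.
      daisy is a leaf — visit daisy.
    At teak: go right to lime.
      At lime: no left child.
      At lime: go right to poppy.
        poppy is a leaf — visit poppy.
      Visit lime.
    Visit teak.
  Visit ash.
Visit ivy.
Full post-order sequence: pear, hop, rose, aster, rye, cedar, elm, reed, daisy, poppy, lime, teak, ash, ivy.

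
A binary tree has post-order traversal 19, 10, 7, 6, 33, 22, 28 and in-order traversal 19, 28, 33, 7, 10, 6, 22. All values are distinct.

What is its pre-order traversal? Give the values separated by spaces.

28 19 22 33 6 7 10

The last element of post-order is the root; it splits in-order into left and right subtrees.
Root 28: left subtree has 1 node {19}, right has 5 {33, 7, 10, 6, 22}.
  Root 22: left subtree has 4 nodes {33, 7, 10, 6}, right has 0 { }.
    Root 33: left subtree has 0 nodes { }, right has 3 {7, 10, 6}.
      Root 6: left subtree has 2 nodes {7, 10}, right has 0 { }.
        Root 7: left subtree has 0 nodes { }, right has 1 {10}.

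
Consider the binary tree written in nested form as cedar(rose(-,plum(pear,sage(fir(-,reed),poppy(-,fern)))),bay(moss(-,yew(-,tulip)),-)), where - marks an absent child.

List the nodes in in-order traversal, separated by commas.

In-order visits the left subtree, then the node, then the right subtree.
At cedar: go left to rose.
  At rose: no left child.
  Visit rose.
  At rose: go right to plum.
    At plum: go left to pear.
      pear is a leaf — visit pear.
    Visit plum.
    At plum: go right to sage.
      At sage: go left to fir.
        At fir: no left child.
        Visit fir.
        At fir: go right to reed.
          reed is a leaf — visit reed.
      Visit sage.
      At sage: go right to poppy.
        At poppy: no left child.
        Visit poppy.
        At poppy: go right to fern.
          fern is a leaf — visit fern.
Visit cedar.
At cedar: go right to bay.
  At bay: go left to moss.
    At moss: no left child.
    Visit moss.
    At moss: go right to yew.
      At yew: no left child.
      Visit yew.
      At yew: go right to tulip.
        tulip is a leaf — visit tulip.
  Visit bay.
  At bay: no right child.

rose, pear, plum, fir, reed, sage, poppy, fern, cedar, moss, yew, tulip, bay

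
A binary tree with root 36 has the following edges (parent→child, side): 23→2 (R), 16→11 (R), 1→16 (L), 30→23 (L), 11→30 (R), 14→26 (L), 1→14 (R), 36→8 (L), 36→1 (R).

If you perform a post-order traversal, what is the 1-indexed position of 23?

3

Post-order visits the left subtree, then the right subtree, then the node.
At 36: go left to 8.
  8 is a leaf — visit 8.
At 36: go right to 1.
  At 1: go left to 16.
    At 16: no left child.
    At 16: go right to 11.
      At 11: no left child.
      At 11: go right to 30.
        At 30: go left to 23.
          At 23: no left child.
          At 23: go right to 2.
            2 is a leaf — visit 2.
          Visit 23.
        At 30: no right child.
        Visit 30.
      Visit 11.
    Visit 16.
  At 1: go right to 14.
    At 14: go left to 26.
      26 is a leaf — visit 26.
    At 14: no right child.
    Visit 14.
  Visit 1.
Visit 36.
Full post-order sequence: 8, 2, 23, 30, 11, 16, 26, 14, 1, 36.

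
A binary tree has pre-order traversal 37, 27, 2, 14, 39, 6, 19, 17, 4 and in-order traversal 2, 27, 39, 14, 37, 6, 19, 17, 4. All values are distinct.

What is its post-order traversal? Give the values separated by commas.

The first element of pre-order is the root; it splits in-order into left and right subtrees.
Root 37: left subtree has 4 nodes {2, 27, 39, 14}, right has 4 {6, 19, 17, 4}.
  Root 27: left subtree has 1 node {2}, right has 2 {39, 14}.
    Root 14: left subtree has 1 node {39}, right has 0 { }.
  Root 6: left subtree has 0 nodes { }, right has 3 {19, 17, 4}.
    Root 19: left subtree has 0 nodes { }, right has 2 {17, 4}.
      Root 17: left subtree has 0 nodes { }, right has 1 {4}.

2, 39, 14, 27, 4, 17, 19, 6, 37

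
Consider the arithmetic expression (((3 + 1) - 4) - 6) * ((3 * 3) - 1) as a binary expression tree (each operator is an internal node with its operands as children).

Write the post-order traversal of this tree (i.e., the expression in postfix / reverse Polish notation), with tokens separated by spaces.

Post-order on an expression tree gives postfix notation: for each operator, emit left operand, right operand, then the operator.

3 1 + 4 - 6 - 3 3 * 1 - *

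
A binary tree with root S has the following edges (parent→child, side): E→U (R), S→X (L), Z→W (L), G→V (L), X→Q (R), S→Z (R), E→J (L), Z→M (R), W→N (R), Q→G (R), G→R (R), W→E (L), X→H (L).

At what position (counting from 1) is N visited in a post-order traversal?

Post-order visits the left subtree, then the right subtree, then the node.
At S: go left to X.
  At X: go left to H.
    H is a leaf — visit H.
  At X: go right to Q.
    At Q: no left child.
    At Q: go right to G.
      At G: go left to V.
        V is a leaf — visit V.
      At G: go right to R.
        R is a leaf — visit R.
      Visit G.
    Visit Q.
  Visit X.
At S: go right to Z.
  At Z: go left to W.
    At W: go left to E.
      At E: go left to J.
        J is a leaf — visit J.
      At E: go right to U.
        U is a leaf — visit U.
      Visit E.
    At W: go right to N.
      N is a leaf — visit N.
    Visit W.
  At Z: go right to M.
    M is a leaf — visit M.
  Visit Z.
Visit S.
Full post-order sequence: H, V, R, G, Q, X, J, U, E, N, W, M, Z, S.

10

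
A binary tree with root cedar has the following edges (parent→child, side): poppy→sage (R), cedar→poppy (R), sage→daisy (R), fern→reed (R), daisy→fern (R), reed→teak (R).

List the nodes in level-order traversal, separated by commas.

cedar, poppy, sage, daisy, fern, reed, teak

Level-order visits nodes level by level from the root, left to right within each level.
Level 0: cedar
Level 1: poppy
Level 2: sage
Level 3: daisy
Level 4: fern
Level 5: reed
Level 6: teak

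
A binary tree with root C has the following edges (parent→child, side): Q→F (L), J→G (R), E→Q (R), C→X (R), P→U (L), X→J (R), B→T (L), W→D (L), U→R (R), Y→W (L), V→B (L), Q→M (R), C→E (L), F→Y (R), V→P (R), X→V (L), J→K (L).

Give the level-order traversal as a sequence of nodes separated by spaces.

Level-order visits nodes level by level from the root, left to right within each level.
Level 0: C
Level 1: E, X
Level 2: Q, V, J
Level 3: F, M, B, P, K, G
Level 4: Y, T, U
Level 5: W, R
Level 6: D

C E X Q V J F M B P K G Y T U W R D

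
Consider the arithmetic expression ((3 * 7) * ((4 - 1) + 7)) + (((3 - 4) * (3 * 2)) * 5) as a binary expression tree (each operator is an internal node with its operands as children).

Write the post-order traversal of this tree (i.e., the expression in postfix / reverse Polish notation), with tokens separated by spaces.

3 7 * 4 1 - 7 + * 3 4 - 3 2 * * 5 * +

Post-order on an expression tree gives postfix notation: for each operator, emit left operand, right operand, then the operator.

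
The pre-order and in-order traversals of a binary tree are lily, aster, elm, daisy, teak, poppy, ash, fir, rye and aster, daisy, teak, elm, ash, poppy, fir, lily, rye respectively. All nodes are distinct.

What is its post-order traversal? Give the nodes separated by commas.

The first element of pre-order is the root; it splits in-order into left and right subtrees.
Root lily: left subtree has 7 nodes {aster, daisy, teak, elm, ash, poppy, fir}, right has 1 {rye}.
  Root aster: left subtree has 0 nodes { }, right has 6 {daisy, teak, elm, ash, poppy, fir}.
    Root elm: left subtree has 2 nodes {daisy, teak}, right has 3 {ash, poppy, fir}.
      Root daisy: left subtree has 0 nodes { }, right has 1 {teak}.
      Root poppy: left subtree has 1 node {ash}, right has 1 {fir}.

teak, daisy, ash, fir, poppy, elm, aster, rye, lily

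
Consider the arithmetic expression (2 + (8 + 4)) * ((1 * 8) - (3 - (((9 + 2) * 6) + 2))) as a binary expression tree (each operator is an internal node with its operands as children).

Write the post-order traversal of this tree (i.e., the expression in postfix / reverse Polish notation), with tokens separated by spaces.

2 8 4 + + 1 8 * 3 9 2 + 6 * 2 + - - *

Post-order on an expression tree gives postfix notation: for each operator, emit left operand, right operand, then the operator.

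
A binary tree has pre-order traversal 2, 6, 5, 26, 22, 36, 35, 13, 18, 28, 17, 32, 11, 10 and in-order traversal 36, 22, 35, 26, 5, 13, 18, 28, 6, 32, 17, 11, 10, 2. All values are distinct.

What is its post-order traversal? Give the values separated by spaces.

The first element of pre-order is the root; it splits in-order into left and right subtrees.
Root 2: left subtree has 13 nodes {36, 22, 35, 26, 5, 13, 18, 28, 6, 32, 17, 11, 10}, right has 0 { }.
  Root 6: left subtree has 8 nodes {36, 22, 35, 26, 5, 13, 18, 28}, right has 4 {32, 17, 11, 10}.
    Root 5: left subtree has 4 nodes {36, 22, 35, 26}, right has 3 {13, 18, 28}.
      Root 26: left subtree has 3 nodes {36, 22, 35}, right has 0 { }.
        Root 22: left subtree has 1 node {36}, right has 1 {35}.
      Root 13: left subtree has 0 nodes { }, right has 2 {18, 28}.
        Root 18: left subtree has 0 nodes { }, right has 1 {28}.
    Root 17: left subtree has 1 node {32}, right has 2 {11, 10}.
      Root 11: left subtree has 0 nodes { }, right has 1 {10}.

36 35 22 26 28 18 13 5 32 10 11 17 6 2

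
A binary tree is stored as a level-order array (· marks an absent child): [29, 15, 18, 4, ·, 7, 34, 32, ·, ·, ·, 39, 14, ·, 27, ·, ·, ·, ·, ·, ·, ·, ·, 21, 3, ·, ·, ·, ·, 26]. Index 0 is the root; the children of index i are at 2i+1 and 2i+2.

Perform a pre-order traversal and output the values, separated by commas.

29, 15, 4, 32, 18, 7, 39, 21, 3, 14, 34, 27, 26

Pre-order visits the node, then its left subtree, then its right subtree.
Visit 29.
At 29: go left to 15.
  Visit 15.
  At 15: go left to 4.
    Visit 4.
    At 4: go left to 32.
      32 is a leaf — visit 32.
    At 4: no right child.
  At 15: no right child.
At 29: go right to 18.
  Visit 18.
  At 18: go left to 7.
    Visit 7.
    At 7: go left to 39.
      Visit 39.
      At 39: go left to 21.
        21 is a leaf — visit 21.
      At 39: go right to 3.
        3 is a leaf — visit 3.
    At 7: go right to 14.
      14 is a leaf — visit 14.
  At 18: go right to 34.
    Visit 34.
    At 34: no left child.
    At 34: go right to 27.
      Visit 27.
      At 27: go left to 26.
        26 is a leaf — visit 26.
      At 27: no right child.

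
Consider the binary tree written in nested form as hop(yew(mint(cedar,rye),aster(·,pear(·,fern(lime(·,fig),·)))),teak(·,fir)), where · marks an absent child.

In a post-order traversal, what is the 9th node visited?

yew

Post-order visits the left subtree, then the right subtree, then the node.
At hop: go left to yew.
  At yew: go left to mint.
    At mint: go left to cedar.
      cedar is a leaf — visit cedar.
    At mint: go right to rye.
      rye is a leaf — visit rye.
    Visit mint.
  At yew: go right to aster.
    At aster: no left child.
    At aster: go right to pear.
      At pear: no left child.
      At pear: go right to fern.
        At fern: go left to lime.
          At lime: no left child.
          At lime: go right to fig.
            fig is a leaf — visit fig.
          Visit lime.
        At fern: no right child.
        Visit fern.
      Visit pear.
    Visit aster.
  Visit yew.
At hop: go right to teak.
  At teak: no left child.
  At teak: go right to fir.
    fir is a leaf — visit fir.
  Visit teak.
Visit hop.
Full post-order sequence: cedar, rye, mint, fig, lime, fern, pear, aster, yew, fir, teak, hop.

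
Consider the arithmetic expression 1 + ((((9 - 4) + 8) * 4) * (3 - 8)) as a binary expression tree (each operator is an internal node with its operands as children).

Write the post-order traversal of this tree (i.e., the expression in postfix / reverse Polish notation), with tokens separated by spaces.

1 9 4 - 8 + 4 * 3 8 - * +

Post-order on an expression tree gives postfix notation: for each operator, emit left operand, right operand, then the operator.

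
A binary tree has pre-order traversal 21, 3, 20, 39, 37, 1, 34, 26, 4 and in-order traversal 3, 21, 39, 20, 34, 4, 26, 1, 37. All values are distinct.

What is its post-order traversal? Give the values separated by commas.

3, 39, 4, 26, 34, 1, 37, 20, 21

The first element of pre-order is the root; it splits in-order into left and right subtrees.
Root 21: left subtree has 1 node {3}, right has 7 {39, 20, 34, 4, 26, 1, 37}.
  Root 20: left subtree has 1 node {39}, right has 5 {34, 4, 26, 1, 37}.
    Root 37: left subtree has 4 nodes {34, 4, 26, 1}, right has 0 { }.
      Root 1: left subtree has 3 nodes {34, 4, 26}, right has 0 { }.
        Root 34: left subtree has 0 nodes { }, right has 2 {4, 26}.
          Root 26: left subtree has 1 node {4}, right has 0 { }.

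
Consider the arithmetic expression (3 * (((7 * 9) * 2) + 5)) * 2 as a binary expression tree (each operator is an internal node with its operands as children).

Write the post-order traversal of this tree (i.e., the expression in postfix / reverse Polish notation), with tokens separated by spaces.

3 7 9 * 2 * 5 + * 2 *

Post-order on an expression tree gives postfix notation: for each operator, emit left operand, right operand, then the operator.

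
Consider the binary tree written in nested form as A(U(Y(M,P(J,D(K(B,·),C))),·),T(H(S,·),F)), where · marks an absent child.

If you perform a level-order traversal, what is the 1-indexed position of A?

1

Level-order visits nodes level by level from the root, left to right within each level.
Level 0: A
Level 1: U, T
Level 2: Y, H, F
Level 3: M, P, S
Level 4: J, D
Level 5: K, C
Level 6: B
Full level-order sequence: A, U, T, Y, H, F, M, P, S, J, D, K, C, B.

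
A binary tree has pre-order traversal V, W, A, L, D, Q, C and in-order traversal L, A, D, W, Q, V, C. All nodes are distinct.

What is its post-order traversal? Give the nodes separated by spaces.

L D A Q W C V

The first element of pre-order is the root; it splits in-order into left and right subtrees.
Root V: left subtree has 5 nodes {L, A, D, W, Q}, right has 1 {C}.
  Root W: left subtree has 3 nodes {L, A, D}, right has 1 {Q}.
    Root A: left subtree has 1 node {L}, right has 1 {D}.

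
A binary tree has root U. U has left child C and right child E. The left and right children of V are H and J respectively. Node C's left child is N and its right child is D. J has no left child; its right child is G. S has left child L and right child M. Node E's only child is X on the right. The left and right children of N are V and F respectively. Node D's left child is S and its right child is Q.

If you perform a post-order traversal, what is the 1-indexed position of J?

3

Post-order visits the left subtree, then the right subtree, then the node.
At U: go left to C.
  At C: go left to N.
    At N: go left to V.
      At V: go left to H.
        H is a leaf — visit H.
      At V: go right to J.
        At J: no left child.
        At J: go right to G.
          G is a leaf — visit G.
        Visit J.
      Visit V.
    At N: go right to F.
      F is a leaf — visit F.
    Visit N.
  At C: go right to D.
    At D: go left to S.
      At S: go left to L.
        L is a leaf — visit L.
      At S: go right to M.
        M is a leaf — visit M.
      Visit S.
    At D: go right to Q.
      Q is a leaf — visit Q.
    Visit D.
  Visit C.
At U: go right to E.
  At E: no left child.
  At E: go right to X.
    X is a leaf — visit X.
  Visit E.
Visit U.
Full post-order sequence: H, G, J, V, F, N, L, M, S, Q, D, C, X, E, U.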